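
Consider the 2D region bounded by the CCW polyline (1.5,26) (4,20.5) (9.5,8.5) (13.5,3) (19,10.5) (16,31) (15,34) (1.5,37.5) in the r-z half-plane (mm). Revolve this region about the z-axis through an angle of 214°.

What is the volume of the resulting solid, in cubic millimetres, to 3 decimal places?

Profile (r,z), 8 vertices: (1.5,26) (4,20.5) (9.5,8.5) (13.5,3) (19,10.5) (16,31) (15,34) (1.5,37.5)
edge 0: (1.5,26)→(4,20.5)  cross = 1.5·20.5 − 4·26 = -73.2500; (r_i+r_j)·cross = 5.5·-73.2500 = -402.8750
edge 1: (4,20.5)→(9.5,8.5)  cross = 4·8.5 − 9.5·20.5 = -160.7500; (r_i+r_j)·cross = 13.5·-160.7500 = -2170.1250
edge 2: (9.5,8.5)→(13.5,3)  cross = 9.5·3 − 13.5·8.5 = -86.2500; (r_i+r_j)·cross = 23·-86.2500 = -1983.7500
edge 3: (13.5,3)→(19,10.5)  cross = 13.5·10.5 − 19·3 = 84.7500; (r_i+r_j)·cross = 32.5·84.7500 = 2754.3750
edge 4: (19,10.5)→(16,31)  cross = 19·31 − 16·10.5 = 421.0000; (r_i+r_j)·cross = 35·421.0000 = 14735.0000
edge 5: (16,31)→(15,34)  cross = 16·34 − 15·31 = 79.0000; (r_i+r_j)·cross = 31·79.0000 = 2449.0000
edge 6: (15,34)→(1.5,37.5)  cross = 15·37.5 − 1.5·34 = 511.5000; (r_i+r_j)·cross = 16.5·511.5000 = 8439.7500
edge 7: (1.5,37.5)→(1.5,26)  cross = 1.5·26 − 1.5·37.5 = -17.2500; (r_i+r_j)·cross = 3·-17.2500 = -51.7500
Σcross = 758.7500 → A = |Σcross|/2 = 379.3750 mm²
Σ(r_i+r_j)·cross = 23769.6250 → first moment M = |Σ|/6 = 3961.6042
R_c = M/A = 3961.6042/379.3750 = 10.4424 mm
θ = 214° = 3.735005 rad
V = θ·R_c·A = 3.735005·10.4424·379.3750 = 14796.610 mm³

Volume = 14796.610 mm³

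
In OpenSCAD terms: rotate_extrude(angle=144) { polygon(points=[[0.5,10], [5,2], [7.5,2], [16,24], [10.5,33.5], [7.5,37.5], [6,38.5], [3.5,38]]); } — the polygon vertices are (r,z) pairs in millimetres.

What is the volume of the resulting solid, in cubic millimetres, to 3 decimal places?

Profile (r,z), 8 vertices: (0.5,10) (5,2) (7.5,2) (16,24) (10.5,33.5) (7.5,37.5) (6,38.5) (3.5,38)
edge 0: (0.5,10)→(5,2)  cross = 0.5·2 − 5·10 = -49.0000; (r_i+r_j)·cross = 5.5·-49.0000 = -269.5000
edge 1: (5,2)→(7.5,2)  cross = 5·2 − 7.5·2 = -5.0000; (r_i+r_j)·cross = 12.5·-5.0000 = -62.5000
edge 2: (7.5,2)→(16,24)  cross = 7.5·24 − 16·2 = 148.0000; (r_i+r_j)·cross = 23.5·148.0000 = 3478.0000
edge 3: (16,24)→(10.5,33.5)  cross = 16·33.5 − 10.5·24 = 284.0000; (r_i+r_j)·cross = 26.5·284.0000 = 7526.0000
edge 4: (10.5,33.5)→(7.5,37.5)  cross = 10.5·37.5 − 7.5·33.5 = 142.5000; (r_i+r_j)·cross = 18·142.5000 = 2565.0000
edge 5: (7.5,37.5)→(6,38.5)  cross = 7.5·38.5 − 6·37.5 = 63.7500; (r_i+r_j)·cross = 13.5·63.7500 = 860.6250
edge 6: (6,38.5)→(3.5,38)  cross = 6·38 − 3.5·38.5 = 93.2500; (r_i+r_j)·cross = 9.5·93.2500 = 885.8750
edge 7: (3.5,38)→(0.5,10)  cross = 3.5·10 − 0.5·38 = 16.0000; (r_i+r_j)·cross = 4·16.0000 = 64.0000
Σcross = 693.5000 → A = |Σcross|/2 = 346.7500 mm²
Σ(r_i+r_j)·cross = 15047.5000 → first moment M = |Σ|/6 = 2507.9167
R_c = M/A = 2507.9167/346.7500 = 7.2326 mm
θ = 144° = 2.513274 rad
V = θ·R_c·A = 2.513274·7.2326·346.7500 = 6303.082 mm³

Volume = 6303.082 mm³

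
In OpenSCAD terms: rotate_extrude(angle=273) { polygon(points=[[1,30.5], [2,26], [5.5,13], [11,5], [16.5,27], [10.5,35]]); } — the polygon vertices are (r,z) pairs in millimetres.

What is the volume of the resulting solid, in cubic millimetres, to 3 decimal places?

Volume = 11299.503 mm³

Profile (r,z), 6 vertices: (1,30.5) (2,26) (5.5,13) (11,5) (16.5,27) (10.5,35)
edge 0: (1,30.5)→(2,26)  cross = 1·26 − 2·30.5 = -35.0000; (r_i+r_j)·cross = 3·-35.0000 = -105.0000
edge 1: (2,26)→(5.5,13)  cross = 2·13 − 5.5·26 = -117.0000; (r_i+r_j)·cross = 7.5·-117.0000 = -877.5000
edge 2: (5.5,13)→(11,5)  cross = 5.5·5 − 11·13 = -115.5000; (r_i+r_j)·cross = 16.5·-115.5000 = -1905.7500
edge 3: (11,5)→(16.5,27)  cross = 11·27 − 16.5·5 = 214.5000; (r_i+r_j)·cross = 27.5·214.5000 = 5898.7500
edge 4: (16.5,27)→(10.5,35)  cross = 16.5·35 − 10.5·27 = 294.0000; (r_i+r_j)·cross = 27·294.0000 = 7938.0000
edge 5: (10.5,35)→(1,30.5)  cross = 10.5·30.5 − 1·35 = 285.2500; (r_i+r_j)·cross = 11.5·285.2500 = 3280.3750
Σcross = 526.2500 → A = |Σcross|/2 = 263.1250 mm²
Σ(r_i+r_j)·cross = 14228.8750 → first moment M = |Σ|/6 = 2371.4792
R_c = M/A = 2371.4792/263.1250 = 9.0127 mm
θ = 273° = 4.764749 rad
V = θ·R_c·A = 4.764749·9.0127·263.1250 = 11299.503 mm³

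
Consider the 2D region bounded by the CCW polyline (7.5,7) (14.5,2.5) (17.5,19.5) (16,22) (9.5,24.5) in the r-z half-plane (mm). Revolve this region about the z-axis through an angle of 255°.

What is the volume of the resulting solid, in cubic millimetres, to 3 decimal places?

Profile (r,z), 5 vertices: (7.5,7) (14.5,2.5) (17.5,19.5) (16,22) (9.5,24.5)
edge 0: (7.5,7)→(14.5,2.5)  cross = 7.5·2.5 − 14.5·7 = -82.7500; (r_i+r_j)·cross = 22·-82.7500 = -1820.5000
edge 1: (14.5,2.5)→(17.5,19.5)  cross = 14.5·19.5 − 17.5·2.5 = 239.0000; (r_i+r_j)·cross = 32·239.0000 = 7648.0000
edge 2: (17.5,19.5)→(16,22)  cross = 17.5·22 − 16·19.5 = 73.0000; (r_i+r_j)·cross = 33.5·73.0000 = 2445.5000
edge 3: (16,22)→(9.5,24.5)  cross = 16·24.5 − 9.5·22 = 183.0000; (r_i+r_j)·cross = 25.5·183.0000 = 4666.5000
edge 4: (9.5,24.5)→(7.5,7)  cross = 9.5·7 − 7.5·24.5 = -117.2500; (r_i+r_j)·cross = 17·-117.2500 = -1993.2500
Σcross = 295.0000 → A = |Σcross|/2 = 147.5000 mm²
Σ(r_i+r_j)·cross = 10946.2500 → first moment M = |Σ|/6 = 1824.3750
R_c = M/A = 1824.3750/147.5000 = 12.3686 mm
θ = 255° = 4.450590 rad
V = θ·R_c·A = 4.450590·12.3686·147.5000 = 8119.544 mm³

Volume = 8119.544 mm³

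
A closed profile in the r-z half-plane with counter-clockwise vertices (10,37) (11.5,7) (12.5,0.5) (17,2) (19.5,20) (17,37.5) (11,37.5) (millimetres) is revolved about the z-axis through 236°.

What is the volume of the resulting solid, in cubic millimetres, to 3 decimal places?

Profile (r,z), 7 vertices: (10,37) (11.5,7) (12.5,0.5) (17,2) (19.5,20) (17,37.5) (11,37.5)
edge 0: (10,37)→(11.5,7)  cross = 10·7 − 11.5·37 = -355.5000; (r_i+r_j)·cross = 21.5·-355.5000 = -7643.2500
edge 1: (11.5,7)→(12.5,0.5)  cross = 11.5·0.5 − 12.5·7 = -81.7500; (r_i+r_j)·cross = 24·-81.7500 = -1962.0000
edge 2: (12.5,0.5)→(17,2)  cross = 12.5·2 − 17·0.5 = 16.5000; (r_i+r_j)·cross = 29.5·16.5000 = 486.7500
edge 3: (17,2)→(19.5,20)  cross = 17·20 − 19.5·2 = 301.0000; (r_i+r_j)·cross = 36.5·301.0000 = 10986.5000
edge 4: (19.5,20)→(17,37.5)  cross = 19.5·37.5 − 17·20 = 391.2500; (r_i+r_j)·cross = 36.5·391.2500 = 14280.6250
edge 5: (17,37.5)→(11,37.5)  cross = 17·37.5 − 11·37.5 = 225.0000; (r_i+r_j)·cross = 28·225.0000 = 6300.0000
edge 6: (11,37.5)→(10,37)  cross = 11·37 − 10·37.5 = 32.0000; (r_i+r_j)·cross = 21·32.0000 = 672.0000
Σcross = 528.5000 → A = |Σcross|/2 = 264.2500 mm²
Σ(r_i+r_j)·cross = 23120.6250 → first moment M = |Σ|/6 = 3853.4375
R_c = M/A = 3853.4375/264.2500 = 14.5825 mm
θ = 236° = 4.118977 rad
V = θ·R_c·A = 4.118977·14.5825·264.2500 = 15872.221 mm³

Volume = 15872.221 mm³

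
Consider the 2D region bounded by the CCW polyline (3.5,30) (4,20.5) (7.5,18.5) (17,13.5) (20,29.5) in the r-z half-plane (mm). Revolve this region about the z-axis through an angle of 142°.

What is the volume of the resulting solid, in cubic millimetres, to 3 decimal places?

Volume = 5673.603 mm³

Profile (r,z), 5 vertices: (3.5,30) (4,20.5) (7.5,18.5) (17,13.5) (20,29.5)
edge 0: (3.5,30)→(4,20.5)  cross = 3.5·20.5 − 4·30 = -48.2500; (r_i+r_j)·cross = 7.5·-48.2500 = -361.8750
edge 1: (4,20.5)→(7.5,18.5)  cross = 4·18.5 − 7.5·20.5 = -79.7500; (r_i+r_j)·cross = 11.5·-79.7500 = -917.1250
edge 2: (7.5,18.5)→(17,13.5)  cross = 7.5·13.5 − 17·18.5 = -213.2500; (r_i+r_j)·cross = 24.5·-213.2500 = -5224.6250
edge 3: (17,13.5)→(20,29.5)  cross = 17·29.5 − 20·13.5 = 231.5000; (r_i+r_j)·cross = 37·231.5000 = 8565.5000
edge 4: (20,29.5)→(3.5,30)  cross = 20·30 − 3.5·29.5 = 496.7500; (r_i+r_j)·cross = 23.5·496.7500 = 11673.6250
Σcross = 387.0000 → A = |Σcross|/2 = 193.5000 mm²
Σ(r_i+r_j)·cross = 13735.5000 → first moment M = |Σ|/6 = 2289.2500
R_c = M/A = 2289.2500/193.5000 = 11.8307 mm
θ = 142° = 2.478368 rad
V = θ·R_c·A = 2.478368·11.8307·193.5000 = 5673.603 mm³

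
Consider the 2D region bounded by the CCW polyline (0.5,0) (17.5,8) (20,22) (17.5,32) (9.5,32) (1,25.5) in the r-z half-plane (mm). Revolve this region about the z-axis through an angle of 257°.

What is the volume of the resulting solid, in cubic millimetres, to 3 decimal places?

Volume = 20313.691 mm³

Profile (r,z), 6 vertices: (0.5,0) (17.5,8) (20,22) (17.5,32) (9.5,32) (1,25.5)
edge 0: (0.5,0)→(17.5,8)  cross = 0.5·8 − 17.5·0 = 4.0000; (r_i+r_j)·cross = 18·4.0000 = 72.0000
edge 1: (17.5,8)→(20,22)  cross = 17.5·22 − 20·8 = 225.0000; (r_i+r_j)·cross = 37.5·225.0000 = 8437.5000
edge 2: (20,22)→(17.5,32)  cross = 20·32 − 17.5·22 = 255.0000; (r_i+r_j)·cross = 37.5·255.0000 = 9562.5000
edge 3: (17.5,32)→(9.5,32)  cross = 17.5·32 − 9.5·32 = 256.0000; (r_i+r_j)·cross = 27·256.0000 = 6912.0000
edge 4: (9.5,32)→(1,25.5)  cross = 9.5·25.5 − 1·32 = 210.2500; (r_i+r_j)·cross = 10.5·210.2500 = 2207.6250
edge 5: (1,25.5)→(0.5,0)  cross = 1·0 − 0.5·25.5 = -12.7500; (r_i+r_j)·cross = 1.5·-12.7500 = -19.1250
Σcross = 937.5000 → A = |Σcross|/2 = 468.7500 mm²
Σ(r_i+r_j)·cross = 27172.5000 → first moment M = |Σ|/6 = 4528.7500
R_c = M/A = 4528.7500/468.7500 = 9.6613 mm
θ = 257° = 4.485496 rad
V = θ·R_c·A = 4.485496·9.6613·468.7500 = 20313.691 mm³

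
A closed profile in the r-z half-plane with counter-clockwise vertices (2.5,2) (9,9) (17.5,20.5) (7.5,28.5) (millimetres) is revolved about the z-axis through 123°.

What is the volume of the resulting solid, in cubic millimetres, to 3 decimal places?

Volume = 3159.218 mm³

Profile (r,z), 4 vertices: (2.5,2) (9,9) (17.5,20.5) (7.5,28.5)
edge 0: (2.5,2)→(9,9)  cross = 2.5·9 − 9·2 = 4.5000; (r_i+r_j)·cross = 11.5·4.5000 = 51.7500
edge 1: (9,9)→(17.5,20.5)  cross = 9·20.5 − 17.5·9 = 27.0000; (r_i+r_j)·cross = 26.5·27.0000 = 715.5000
edge 2: (17.5,20.5)→(7.5,28.5)  cross = 17.5·28.5 − 7.5·20.5 = 345.0000; (r_i+r_j)·cross = 25·345.0000 = 8625.0000
edge 3: (7.5,28.5)→(2.5,2)  cross = 7.5·2 − 2.5·28.5 = -56.2500; (r_i+r_j)·cross = 10·-56.2500 = -562.5000
Σcross = 320.2500 → A = |Σcross|/2 = 160.1250 mm²
Σ(r_i+r_j)·cross = 8829.7500 → first moment M = |Σ|/6 = 1471.6250
R_c = M/A = 1471.6250/160.1250 = 9.1905 mm
θ = 123° = 2.146755 rad
V = θ·R_c·A = 2.146755·9.1905·160.1250 = 3159.218 mm³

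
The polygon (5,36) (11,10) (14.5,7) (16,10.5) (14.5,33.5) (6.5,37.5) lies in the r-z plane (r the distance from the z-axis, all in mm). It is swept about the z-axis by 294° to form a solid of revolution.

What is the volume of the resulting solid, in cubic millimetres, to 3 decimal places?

Profile (r,z), 6 vertices: (5,36) (11,10) (14.5,7) (16,10.5) (14.5,33.5) (6.5,37.5)
edge 0: (5,36)→(11,10)  cross = 5·10 − 11·36 = -346.0000; (r_i+r_j)·cross = 16·-346.0000 = -5536.0000
edge 1: (11,10)→(14.5,7)  cross = 11·7 − 14.5·10 = -68.0000; (r_i+r_j)·cross = 25.5·-68.0000 = -1734.0000
edge 2: (14.5,7)→(16,10.5)  cross = 14.5·10.5 − 16·7 = 40.2500; (r_i+r_j)·cross = 30.5·40.2500 = 1227.6250
edge 3: (16,10.5)→(14.5,33.5)  cross = 16·33.5 − 14.5·10.5 = 383.7500; (r_i+r_j)·cross = 30.5·383.7500 = 11704.3750
edge 4: (14.5,33.5)→(6.5,37.5)  cross = 14.5·37.5 − 6.5·33.5 = 326.0000; (r_i+r_j)·cross = 21·326.0000 = 6846.0000
edge 5: (6.5,37.5)→(5,36)  cross = 6.5·36 − 5·37.5 = 46.5000; (r_i+r_j)·cross = 11.5·46.5000 = 534.7500
Σcross = 382.5000 → A = |Σcross|/2 = 191.2500 mm²
Σ(r_i+r_j)·cross = 13042.7500 → first moment M = |Σ|/6 = 2173.7917
R_c = M/A = 2173.7917/191.2500 = 11.3662 mm
θ = 294° = 5.131268 rad
V = θ·R_c·A = 5.131268·11.3662·191.2500 = 11154.308 mm³

Volume = 11154.308 mm³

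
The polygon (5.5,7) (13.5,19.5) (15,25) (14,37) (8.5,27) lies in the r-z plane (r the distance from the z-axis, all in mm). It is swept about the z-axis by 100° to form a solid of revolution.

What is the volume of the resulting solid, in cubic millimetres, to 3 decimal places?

Profile (r,z), 5 vertices: (5.5,7) (13.5,19.5) (15,25) (14,37) (8.5,27)
edge 0: (5.5,7)→(13.5,19.5)  cross = 5.5·19.5 − 13.5·7 = 12.7500; (r_i+r_j)·cross = 19·12.7500 = 242.2500
edge 1: (13.5,19.5)→(15,25)  cross = 13.5·25 − 15·19.5 = 45.0000; (r_i+r_j)·cross = 28.5·45.0000 = 1282.5000
edge 2: (15,25)→(14,37)  cross = 15·37 − 14·25 = 205.0000; (r_i+r_j)·cross = 29·205.0000 = 5945.0000
edge 3: (14,37)→(8.5,27)  cross = 14·27 − 8.5·37 = 63.5000; (r_i+r_j)·cross = 22.5·63.5000 = 1428.7500
edge 4: (8.5,27)→(5.5,7)  cross = 8.5·7 − 5.5·27 = -89.0000; (r_i+r_j)·cross = 14·-89.0000 = -1246.0000
Σcross = 237.2500 → A = |Σcross|/2 = 118.6250 mm²
Σ(r_i+r_j)·cross = 7652.5000 → first moment M = |Σ|/6 = 1275.4167
R_c = M/A = 1275.4167/118.6250 = 10.7517 mm
θ = 100° = 1.745329 rad
V = θ·R_c·A = 1.745329·10.7517·118.6250 = 2226.022 mm³

Volume = 2226.022 mm³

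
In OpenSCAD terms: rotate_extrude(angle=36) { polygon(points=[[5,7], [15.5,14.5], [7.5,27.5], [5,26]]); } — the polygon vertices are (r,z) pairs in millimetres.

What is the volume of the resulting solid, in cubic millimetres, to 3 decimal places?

Profile (r,z), 4 vertices: (5,7) (15.5,14.5) (7.5,27.5) (5,26)
edge 0: (5,7)→(15.5,14.5)  cross = 5·14.5 − 15.5·7 = -36.0000; (r_i+r_j)·cross = 20.5·-36.0000 = -738.0000
edge 1: (15.5,14.5)→(7.5,27.5)  cross = 15.5·27.5 − 7.5·14.5 = 317.5000; (r_i+r_j)·cross = 23·317.5000 = 7302.5000
edge 2: (7.5,27.5)→(5,26)  cross = 7.5·26 − 5·27.5 = 57.5000; (r_i+r_j)·cross = 12.5·57.5000 = 718.7500
edge 3: (5,26)→(5,7)  cross = 5·7 − 5·26 = -95.0000; (r_i+r_j)·cross = 10·-95.0000 = -950.0000
Σcross = 244.0000 → A = |Σcross|/2 = 122.0000 mm²
Σ(r_i+r_j)·cross = 6333.2500 → first moment M = |Σ|/6 = 1055.5417
R_c = M/A = 1055.5417/122.0000 = 8.6520 mm
θ = 36° = 0.628319 rad
V = θ·R_c·A = 0.628319·8.6520·122.0000 = 663.216 mm³

Volume = 663.216 mm³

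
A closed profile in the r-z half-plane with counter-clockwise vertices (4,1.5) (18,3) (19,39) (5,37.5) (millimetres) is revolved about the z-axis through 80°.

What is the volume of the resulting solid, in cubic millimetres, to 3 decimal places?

Profile (r,z), 4 vertices: (4,1.5) (18,3) (19,39) (5,37.5)
edge 0: (4,1.5)→(18,3)  cross = 4·3 − 18·1.5 = -15.0000; (r_i+r_j)·cross = 22·-15.0000 = -330.0000
edge 1: (18,3)→(19,39)  cross = 18·39 − 19·3 = 645.0000; (r_i+r_j)·cross = 37·645.0000 = 23865.0000
edge 2: (19,39)→(5,37.5)  cross = 19·37.5 − 5·39 = 517.5000; (r_i+r_j)·cross = 24·517.5000 = 12420.0000
edge 3: (5,37.5)→(4,1.5)  cross = 5·1.5 − 4·37.5 = -142.5000; (r_i+r_j)·cross = 9·-142.5000 = -1282.5000
Σcross = 1005.0000 → A = |Σcross|/2 = 502.5000 mm²
Σ(r_i+r_j)·cross = 34672.5000 → first moment M = |Σ|/6 = 5778.7500
R_c = M/A = 5778.7500/502.5000 = 11.5000 mm
θ = 80° = 1.396263 rad
V = θ·R_c·A = 1.396263·11.5000·502.5000 = 8068.657 mm³

Volume = 8068.657 mm³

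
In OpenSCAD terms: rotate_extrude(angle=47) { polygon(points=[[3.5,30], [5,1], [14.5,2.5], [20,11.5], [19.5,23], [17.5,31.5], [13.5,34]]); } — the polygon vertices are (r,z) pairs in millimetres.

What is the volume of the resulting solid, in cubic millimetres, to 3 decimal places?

Volume = 4103.540 mm³

Profile (r,z), 7 vertices: (3.5,30) (5,1) (14.5,2.5) (20,11.5) (19.5,23) (17.5,31.5) (13.5,34)
edge 0: (3.5,30)→(5,1)  cross = 3.5·1 − 5·30 = -146.5000; (r_i+r_j)·cross = 8.5·-146.5000 = -1245.2500
edge 1: (5,1)→(14.5,2.5)  cross = 5·2.5 − 14.5·1 = -2.0000; (r_i+r_j)·cross = 19.5·-2.0000 = -39.0000
edge 2: (14.5,2.5)→(20,11.5)  cross = 14.5·11.5 − 20·2.5 = 116.7500; (r_i+r_j)·cross = 34.5·116.7500 = 4027.8750
edge 3: (20,11.5)→(19.5,23)  cross = 20·23 − 19.5·11.5 = 235.7500; (r_i+r_j)·cross = 39.5·235.7500 = 9312.1250
edge 4: (19.5,23)→(17.5,31.5)  cross = 19.5·31.5 − 17.5·23 = 211.7500; (r_i+r_j)·cross = 37·211.7500 = 7834.7500
edge 5: (17.5,31.5)→(13.5,34)  cross = 17.5·34 − 13.5·31.5 = 169.7500; (r_i+r_j)·cross = 31·169.7500 = 5262.2500
edge 6: (13.5,34)→(3.5,30)  cross = 13.5·30 − 3.5·34 = 286.0000; (r_i+r_j)·cross = 17·286.0000 = 4862.0000
Σcross = 871.5000 → A = |Σcross|/2 = 435.7500 mm²
Σ(r_i+r_j)·cross = 30014.7500 → first moment M = |Σ|/6 = 5002.4583
R_c = M/A = 5002.4583/435.7500 = 11.4801 mm
θ = 47° = 0.820305 rad
V = θ·R_c·A = 0.820305·11.4801·435.7500 = 4103.540 mm³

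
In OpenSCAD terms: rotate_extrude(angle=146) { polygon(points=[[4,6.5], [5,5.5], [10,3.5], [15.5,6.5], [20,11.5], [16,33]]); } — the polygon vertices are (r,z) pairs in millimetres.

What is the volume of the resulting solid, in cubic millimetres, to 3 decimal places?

Volume = 7604.621 mm³

Profile (r,z), 6 vertices: (4,6.5) (5,5.5) (10,3.5) (15.5,6.5) (20,11.5) (16,33)
edge 0: (4,6.5)→(5,5.5)  cross = 4·5.5 − 5·6.5 = -10.5000; (r_i+r_j)·cross = 9·-10.5000 = -94.5000
edge 1: (5,5.5)→(10,3.5)  cross = 5·3.5 − 10·5.5 = -37.5000; (r_i+r_j)·cross = 15·-37.5000 = -562.5000
edge 2: (10,3.5)→(15.5,6.5)  cross = 10·6.5 − 15.5·3.5 = 10.7500; (r_i+r_j)·cross = 25.5·10.7500 = 274.1250
edge 3: (15.5,6.5)→(20,11.5)  cross = 15.5·11.5 − 20·6.5 = 48.2500; (r_i+r_j)·cross = 35.5·48.2500 = 1712.8750
edge 4: (20,11.5)→(16,33)  cross = 20·33 − 16·11.5 = 476.0000; (r_i+r_j)·cross = 36·476.0000 = 17136.0000
edge 5: (16,33)→(4,6.5)  cross = 16·6.5 − 4·33 = -28.0000; (r_i+r_j)·cross = 20·-28.0000 = -560.0000
Σcross = 459.0000 → A = |Σcross|/2 = 229.5000 mm²
Σ(r_i+r_j)·cross = 17906.0000 → first moment M = |Σ|/6 = 2984.3333
R_c = M/A = 2984.3333/229.5000 = 13.0036 mm
θ = 146° = 2.548181 rad
V = θ·R_c·A = 2.548181·13.0036·229.5000 = 7604.621 mm³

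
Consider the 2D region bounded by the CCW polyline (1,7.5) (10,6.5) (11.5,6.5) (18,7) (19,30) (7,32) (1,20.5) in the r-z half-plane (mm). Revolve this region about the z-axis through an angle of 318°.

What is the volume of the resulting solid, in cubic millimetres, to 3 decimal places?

Profile (r,z), 7 vertices: (1,7.5) (10,6.5) (11.5,6.5) (18,7) (19,30) (7,32) (1,20.5)
edge 0: (1,7.5)→(10,6.5)  cross = 1·6.5 − 10·7.5 = -68.5000; (r_i+r_j)·cross = 11·-68.5000 = -753.5000
edge 1: (10,6.5)→(11.5,6.5)  cross = 10·6.5 − 11.5·6.5 = -9.7500; (r_i+r_j)·cross = 21.5·-9.7500 = -209.6250
edge 2: (11.5,6.5)→(18,7)  cross = 11.5·7 − 18·6.5 = -36.5000; (r_i+r_j)·cross = 29.5·-36.5000 = -1076.7500
edge 3: (18,7)→(19,30)  cross = 18·30 − 19·7 = 407.0000; (r_i+r_j)·cross = 37·407.0000 = 15059.0000
edge 4: (19,30)→(7,32)  cross = 19·32 − 7·30 = 398.0000; (r_i+r_j)·cross = 26·398.0000 = 10348.0000
edge 5: (7,32)→(1,20.5)  cross = 7·20.5 − 1·32 = 111.5000; (r_i+r_j)·cross = 8·111.5000 = 892.0000
edge 6: (1,20.5)→(1,7.5)  cross = 1·7.5 − 1·20.5 = -13.0000; (r_i+r_j)·cross = 2·-13.0000 = -26.0000
Σcross = 788.7500 → A = |Σcross|/2 = 394.3750 mm²
Σ(r_i+r_j)·cross = 24233.1250 → first moment M = |Σ|/6 = 4038.8542
R_c = M/A = 4038.8542/394.3750 = 10.2412 mm
θ = 318° = 5.550147 rad
V = θ·R_c·A = 5.550147·10.2412·394.3750 = 22416.234 mm³

Volume = 22416.234 mm³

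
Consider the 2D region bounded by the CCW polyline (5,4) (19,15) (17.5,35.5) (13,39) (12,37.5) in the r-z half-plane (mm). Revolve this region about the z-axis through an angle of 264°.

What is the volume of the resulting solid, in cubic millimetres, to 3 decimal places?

Volume = 15259.449 mm³

Profile (r,z), 5 vertices: (5,4) (19,15) (17.5,35.5) (13,39) (12,37.5)
edge 0: (5,4)→(19,15)  cross = 5·15 − 19·4 = -1.0000; (r_i+r_j)·cross = 24·-1.0000 = -24.0000
edge 1: (19,15)→(17.5,35.5)  cross = 19·35.5 − 17.5·15 = 412.0000; (r_i+r_j)·cross = 36.5·412.0000 = 15038.0000
edge 2: (17.5,35.5)→(13,39)  cross = 17.5·39 − 13·35.5 = 221.0000; (r_i+r_j)·cross = 30.5·221.0000 = 6740.5000
edge 3: (13,39)→(12,37.5)  cross = 13·37.5 − 12·39 = 19.5000; (r_i+r_j)·cross = 25·19.5000 = 487.5000
edge 4: (12,37.5)→(5,4)  cross = 12·4 − 5·37.5 = -139.5000; (r_i+r_j)·cross = 17·-139.5000 = -2371.5000
Σcross = 512.0000 → A = |Σcross|/2 = 256.0000 mm²
Σ(r_i+r_j)·cross = 19870.5000 → first moment M = |Σ|/6 = 3311.7500
R_c = M/A = 3311.7500/256.0000 = 12.9365 mm
θ = 264° = 4.607669 rad
V = θ·R_c·A = 4.607669·12.9365·256.0000 = 15259.449 mm³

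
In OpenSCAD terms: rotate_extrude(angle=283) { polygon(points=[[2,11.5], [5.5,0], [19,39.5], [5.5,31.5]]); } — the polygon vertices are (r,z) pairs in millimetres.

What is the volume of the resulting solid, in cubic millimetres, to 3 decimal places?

Profile (r,z), 4 vertices: (2,11.5) (5.5,0) (19,39.5) (5.5,31.5)
edge 0: (2,11.5)→(5.5,0)  cross = 2·0 − 5.5·11.5 = -63.2500; (r_i+r_j)·cross = 7.5·-63.2500 = -474.3750
edge 1: (5.5,0)→(19,39.5)  cross = 5.5·39.5 − 19·0 = 217.2500; (r_i+r_j)·cross = 24.5·217.2500 = 5322.6250
edge 2: (19,39.5)→(5.5,31.5)  cross = 19·31.5 − 5.5·39.5 = 381.2500; (r_i+r_j)·cross = 24.5·381.2500 = 9340.6250
edge 3: (5.5,31.5)→(2,11.5)  cross = 5.5·11.5 − 2·31.5 = 0.2500; (r_i+r_j)·cross = 7.5·0.2500 = 1.8750
Σcross = 535.5000 → A = |Σcross|/2 = 267.7500 mm²
Σ(r_i+r_j)·cross = 14190.7500 → first moment M = |Σ|/6 = 2365.1250
R_c = M/A = 2365.1250/267.7500 = 8.8333 mm
θ = 283° = 4.939282 rad
V = θ·R_c·A = 4.939282·8.8333·267.7500 = 11682.019 mm³

Volume = 11682.019 mm³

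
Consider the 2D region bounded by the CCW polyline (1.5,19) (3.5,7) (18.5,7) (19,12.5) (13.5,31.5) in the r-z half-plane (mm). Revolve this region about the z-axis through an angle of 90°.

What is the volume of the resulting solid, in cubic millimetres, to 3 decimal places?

Volume = 4764.749 mm³

Profile (r,z), 5 vertices: (1.5,19) (3.5,7) (18.5,7) (19,12.5) (13.5,31.5)
edge 0: (1.5,19)→(3.5,7)  cross = 1.5·7 − 3.5·19 = -56.0000; (r_i+r_j)·cross = 5·-56.0000 = -280.0000
edge 1: (3.5,7)→(18.5,7)  cross = 3.5·7 − 18.5·7 = -105.0000; (r_i+r_j)·cross = 22·-105.0000 = -2310.0000
edge 2: (18.5,7)→(19,12.5)  cross = 18.5·12.5 − 19·7 = 98.2500; (r_i+r_j)·cross = 37.5·98.2500 = 3684.3750
edge 3: (19,12.5)→(13.5,31.5)  cross = 19·31.5 − 13.5·12.5 = 429.7500; (r_i+r_j)·cross = 32.5·429.7500 = 13966.8750
edge 4: (13.5,31.5)→(1.5,19)  cross = 13.5·19 − 1.5·31.5 = 209.2500; (r_i+r_j)·cross = 15·209.2500 = 3138.7500
Σcross = 576.2500 → A = |Σcross|/2 = 288.1250 mm²
Σ(r_i+r_j)·cross = 18200.0000 → first moment M = |Σ|/6 = 3033.3333
R_c = M/A = 3033.3333/288.1250 = 10.5278 mm
θ = 90° = 1.570796 rad
V = θ·R_c·A = 1.570796·10.5278·288.1250 = 4764.749 mm³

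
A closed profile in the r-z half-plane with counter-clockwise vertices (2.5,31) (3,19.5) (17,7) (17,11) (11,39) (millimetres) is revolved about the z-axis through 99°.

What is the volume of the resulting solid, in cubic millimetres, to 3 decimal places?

Profile (r,z), 5 vertices: (2.5,31) (3,19.5) (17,7) (17,11) (11,39)
edge 0: (2.5,31)→(3,19.5)  cross = 2.5·19.5 − 3·31 = -44.2500; (r_i+r_j)·cross = 5.5·-44.2500 = -243.3750
edge 1: (3,19.5)→(17,7)  cross = 3·7 − 17·19.5 = -310.5000; (r_i+r_j)·cross = 20·-310.5000 = -6210.0000
edge 2: (17,7)→(17,11)  cross = 17·11 − 17·7 = 68.0000; (r_i+r_j)·cross = 34·68.0000 = 2312.0000
edge 3: (17,11)→(11,39)  cross = 17·39 − 11·11 = 542.0000; (r_i+r_j)·cross = 28·542.0000 = 15176.0000
edge 4: (11,39)→(2.5,31)  cross = 11·31 − 2.5·39 = 243.5000; (r_i+r_j)·cross = 13.5·243.5000 = 3287.2500
Σcross = 498.7500 → A = |Σcross|/2 = 249.3750 mm²
Σ(r_i+r_j)·cross = 14321.8750 → first moment M = |Σ|/6 = 2386.9792
R_c = M/A = 2386.9792/249.3750 = 9.5718 mm
θ = 99° = 1.727876 rad
V = θ·R_c·A = 1.727876·9.5718·249.3750 = 4124.404 mm³

Volume = 4124.404 mm³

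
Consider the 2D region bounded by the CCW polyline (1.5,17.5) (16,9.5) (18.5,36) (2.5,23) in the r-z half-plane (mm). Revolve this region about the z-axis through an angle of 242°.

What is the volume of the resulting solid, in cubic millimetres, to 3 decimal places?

Profile (r,z), 4 vertices: (1.5,17.5) (16,9.5) (18.5,36) (2.5,23)
edge 0: (1.5,17.5)→(16,9.5)  cross = 1.5·9.5 − 16·17.5 = -265.7500; (r_i+r_j)·cross = 17.5·-265.7500 = -4650.6250
edge 1: (16,9.5)→(18.5,36)  cross = 16·36 − 18.5·9.5 = 400.2500; (r_i+r_j)·cross = 34.5·400.2500 = 13808.6250
edge 2: (18.5,36)→(2.5,23)  cross = 18.5·23 − 2.5·36 = 335.5000; (r_i+r_j)·cross = 21·335.5000 = 7045.5000
edge 3: (2.5,23)→(1.5,17.5)  cross = 2.5·17.5 − 1.5·23 = 9.2500; (r_i+r_j)·cross = 4·9.2500 = 37.0000
Σcross = 479.2500 → A = |Σcross|/2 = 239.6250 mm²
Σ(r_i+r_j)·cross = 16240.5000 → first moment M = |Σ|/6 = 2706.7500
R_c = M/A = 2706.7500/239.6250 = 11.2958 mm
θ = 242° = 4.223697 rad
V = θ·R_c·A = 4.223697·11.2958·239.6250 = 11432.491 mm³

Volume = 11432.491 mm³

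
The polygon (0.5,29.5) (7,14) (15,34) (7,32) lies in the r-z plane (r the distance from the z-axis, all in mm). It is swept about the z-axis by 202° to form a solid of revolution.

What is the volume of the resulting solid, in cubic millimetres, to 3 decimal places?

Profile (r,z), 4 vertices: (0.5,29.5) (7,14) (15,34) (7,32)
edge 0: (0.5,29.5)→(7,14)  cross = 0.5·14 − 7·29.5 = -199.5000; (r_i+r_j)·cross = 7.5·-199.5000 = -1496.2500
edge 1: (7,14)→(15,34)  cross = 7·34 − 15·14 = 28.0000; (r_i+r_j)·cross = 22·28.0000 = 616.0000
edge 2: (15,34)→(7,32)  cross = 15·32 − 7·34 = 242.0000; (r_i+r_j)·cross = 22·242.0000 = 5324.0000
edge 3: (7,32)→(0.5,29.5)  cross = 7·29.5 − 0.5·32 = 190.5000; (r_i+r_j)·cross = 7.5·190.5000 = 1428.7500
Σcross = 261.0000 → A = |Σcross|/2 = 130.5000 mm²
Σ(r_i+r_j)·cross = 5872.5000 → first moment M = |Σ|/6 = 978.7500
R_c = M/A = 978.7500/130.5000 = 7.5000 mm
θ = 202° = 3.525565 rad
V = θ·R_c·A = 3.525565·7.5000·130.5000 = 3450.647 mm³

Volume = 3450.647 mm³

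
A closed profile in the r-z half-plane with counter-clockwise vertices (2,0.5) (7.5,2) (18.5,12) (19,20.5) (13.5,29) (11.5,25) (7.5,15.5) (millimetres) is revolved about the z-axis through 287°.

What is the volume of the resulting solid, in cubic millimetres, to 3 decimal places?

Profile (r,z), 7 vertices: (2,0.5) (7.5,2) (18.5,12) (19,20.5) (13.5,29) (11.5,25) (7.5,15.5)
edge 0: (2,0.5)→(7.5,2)  cross = 2·2 − 7.5·0.5 = 0.2500; (r_i+r_j)·cross = 9.5·0.2500 = 2.3750
edge 1: (7.5,2)→(18.5,12)  cross = 7.5·12 − 18.5·2 = 53.0000; (r_i+r_j)·cross = 26·53.0000 = 1378.0000
edge 2: (18.5,12)→(19,20.5)  cross = 18.5·20.5 − 19·12 = 151.2500; (r_i+r_j)·cross = 37.5·151.2500 = 5671.8750
edge 3: (19,20.5)→(13.5,29)  cross = 19·29 − 13.5·20.5 = 274.2500; (r_i+r_j)·cross = 32.5·274.2500 = 8913.1250
edge 4: (13.5,29)→(11.5,25)  cross = 13.5·25 − 11.5·29 = 4.0000; (r_i+r_j)·cross = 25·4.0000 = 100.0000
edge 5: (11.5,25)→(7.5,15.5)  cross = 11.5·15.5 − 7.5·25 = -9.2500; (r_i+r_j)·cross = 19·-9.2500 = -175.7500
edge 6: (7.5,15.5)→(2,0.5)  cross = 7.5·0.5 − 2·15.5 = -27.2500; (r_i+r_j)·cross = 9.5·-27.2500 = -258.8750
Σcross = 446.2500 → A = |Σcross|/2 = 223.1250 mm²
Σ(r_i+r_j)·cross = 15630.7500 → first moment M = |Σ|/6 = 2605.1250
R_c = M/A = 2605.1250/223.1250 = 11.6756 mm
θ = 287° = 5.009095 rad
V = θ·R_c·A = 5.009095·11.6756·223.1250 = 13049.318 mm³

Volume = 13049.318 mm³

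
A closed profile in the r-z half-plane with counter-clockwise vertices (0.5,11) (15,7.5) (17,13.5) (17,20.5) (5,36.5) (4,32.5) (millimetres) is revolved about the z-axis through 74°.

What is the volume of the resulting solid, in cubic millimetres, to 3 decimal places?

Profile (r,z), 6 vertices: (0.5,11) (15,7.5) (17,13.5) (17,20.5) (5,36.5) (4,32.5)
edge 0: (0.5,11)→(15,7.5)  cross = 0.5·7.5 − 15·11 = -161.2500; (r_i+r_j)·cross = 15.5·-161.2500 = -2499.3750
edge 1: (15,7.5)→(17,13.5)  cross = 15·13.5 − 17·7.5 = 75.0000; (r_i+r_j)·cross = 32·75.0000 = 2400.0000
edge 2: (17,13.5)→(17,20.5)  cross = 17·20.5 − 17·13.5 = 119.0000; (r_i+r_j)·cross = 34·119.0000 = 4046.0000
edge 3: (17,20.5)→(5,36.5)  cross = 17·36.5 − 5·20.5 = 518.0000; (r_i+r_j)·cross = 22·518.0000 = 11396.0000
edge 4: (5,36.5)→(4,32.5)  cross = 5·32.5 − 4·36.5 = 16.5000; (r_i+r_j)·cross = 9·16.5000 = 148.5000
edge 5: (4,32.5)→(0.5,11)  cross = 4·11 − 0.5·32.5 = 27.7500; (r_i+r_j)·cross = 4.5·27.7500 = 124.8750
Σcross = 595.0000 → A = |Σcross|/2 = 297.5000 mm²
Σ(r_i+r_j)·cross = 15616.0000 → first moment M = |Σ|/6 = 2602.6667
R_c = M/A = 2602.6667/297.5000 = 8.7485 mm
θ = 74° = 1.291544 rad
V = θ·R_c·A = 1.291544·8.7485·297.5000 = 3361.458 mm³

Volume = 3361.458 mm³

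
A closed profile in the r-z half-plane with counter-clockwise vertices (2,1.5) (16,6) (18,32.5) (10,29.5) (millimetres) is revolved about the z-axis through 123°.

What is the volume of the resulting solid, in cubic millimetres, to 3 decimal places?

Profile (r,z), 4 vertices: (2,1.5) (16,6) (18,32.5) (10,29.5)
edge 0: (2,1.5)→(16,6)  cross = 2·6 − 16·1.5 = -12.0000; (r_i+r_j)·cross = 18·-12.0000 = -216.0000
edge 1: (16,6)→(18,32.5)  cross = 16·32.5 − 18·6 = 412.0000; (r_i+r_j)·cross = 34·412.0000 = 14008.0000
edge 2: (18,32.5)→(10,29.5)  cross = 18·29.5 − 10·32.5 = 206.0000; (r_i+r_j)·cross = 28·206.0000 = 5768.0000
edge 3: (10,29.5)→(2,1.5)  cross = 10·1.5 − 2·29.5 = -44.0000; (r_i+r_j)·cross = 12·-44.0000 = -528.0000
Σcross = 562.0000 → A = |Σcross|/2 = 281.0000 mm²
Σ(r_i+r_j)·cross = 19032.0000 → first moment M = |Σ|/6 = 3172.0000
R_c = M/A = 3172.0000/281.0000 = 11.2883 mm
θ = 123° = 2.146755 rad
V = θ·R_c·A = 2.146755·11.2883·281.0000 = 6809.507 mm³

Volume = 6809.507 mm³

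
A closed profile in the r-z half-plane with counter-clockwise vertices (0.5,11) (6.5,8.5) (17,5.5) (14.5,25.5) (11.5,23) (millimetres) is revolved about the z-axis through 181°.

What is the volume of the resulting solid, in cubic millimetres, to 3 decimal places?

Profile (r,z), 5 vertices: (0.5,11) (6.5,8.5) (17,5.5) (14.5,25.5) (11.5,23)
edge 0: (0.5,11)→(6.5,8.5)  cross = 0.5·8.5 − 6.5·11 = -67.2500; (r_i+r_j)·cross = 7·-67.2500 = -470.7500
edge 1: (6.5,8.5)→(17,5.5)  cross = 6.5·5.5 − 17·8.5 = -108.7500; (r_i+r_j)·cross = 23.5·-108.7500 = -2555.6250
edge 2: (17,5.5)→(14.5,25.5)  cross = 17·25.5 − 14.5·5.5 = 353.7500; (r_i+r_j)·cross = 31.5·353.7500 = 11143.1250
edge 3: (14.5,25.5)→(11.5,23)  cross = 14.5·23 − 11.5·25.5 = 40.2500; (r_i+r_j)·cross = 26·40.2500 = 1046.5000
edge 4: (11.5,23)→(0.5,11)  cross = 11.5·11 − 0.5·23 = 115.0000; (r_i+r_j)·cross = 12·115.0000 = 1380.0000
Σcross = 333.0000 → A = |Σcross|/2 = 166.5000 mm²
Σ(r_i+r_j)·cross = 10543.2500 → first moment M = |Σ|/6 = 1757.2083
R_c = M/A = 1757.2083/166.5000 = 10.5538 mm
θ = 181° = 3.159046 rad
V = θ·R_c·A = 3.159046·10.5538·166.5000 = 5551.102 mm³

Volume = 5551.102 mm³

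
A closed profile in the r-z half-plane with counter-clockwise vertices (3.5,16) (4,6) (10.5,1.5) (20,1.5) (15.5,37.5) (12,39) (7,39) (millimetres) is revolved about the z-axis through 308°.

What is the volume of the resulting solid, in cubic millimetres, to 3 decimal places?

Volume = 28591.547 mm³

Profile (r,z), 7 vertices: (3.5,16) (4,6) (10.5,1.5) (20,1.5) (15.5,37.5) (12,39) (7,39)
edge 0: (3.5,16)→(4,6)  cross = 3.5·6 − 4·16 = -43.0000; (r_i+r_j)·cross = 7.5·-43.0000 = -322.5000
edge 1: (4,6)→(10.5,1.5)  cross = 4·1.5 − 10.5·6 = -57.0000; (r_i+r_j)·cross = 14.5·-57.0000 = -826.5000
edge 2: (10.5,1.5)→(20,1.5)  cross = 10.5·1.5 − 20·1.5 = -14.2500; (r_i+r_j)·cross = 30.5·-14.2500 = -434.6250
edge 3: (20,1.5)→(15.5,37.5)  cross = 20·37.5 − 15.5·1.5 = 726.7500; (r_i+r_j)·cross = 35.5·726.7500 = 25799.6250
edge 4: (15.5,37.5)→(12,39)  cross = 15.5·39 − 12·37.5 = 154.5000; (r_i+r_j)·cross = 27.5·154.5000 = 4248.7500
edge 5: (12,39)→(7,39)  cross = 12·39 − 7·39 = 195.0000; (r_i+r_j)·cross = 19·195.0000 = 3705.0000
edge 6: (7,39)→(3.5,16)  cross = 7·16 − 3.5·39 = -24.5000; (r_i+r_j)·cross = 10.5·-24.5000 = -257.2500
Σcross = 937.5000 → A = |Σcross|/2 = 468.7500 mm²
Σ(r_i+r_j)·cross = 31912.5000 → first moment M = |Σ|/6 = 5318.7500
R_c = M/A = 5318.7500/468.7500 = 11.3467 mm
θ = 308° = 5.375614 rad
V = θ·R_c·A = 5.375614·11.3467·468.7500 = 28591.547 mm³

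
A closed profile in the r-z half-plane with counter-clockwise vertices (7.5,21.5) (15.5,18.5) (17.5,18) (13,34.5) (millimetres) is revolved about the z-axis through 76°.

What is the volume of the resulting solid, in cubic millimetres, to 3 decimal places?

Profile (r,z), 4 vertices: (7.5,21.5) (15.5,18.5) (17.5,18) (13,34.5)
edge 0: (7.5,21.5)→(15.5,18.5)  cross = 7.5·18.5 − 15.5·21.5 = -194.5000; (r_i+r_j)·cross = 23·-194.5000 = -4473.5000
edge 1: (15.5,18.5)→(17.5,18)  cross = 15.5·18 − 17.5·18.5 = -44.7500; (r_i+r_j)·cross = 33·-44.7500 = -1476.7500
edge 2: (17.5,18)→(13,34.5)  cross = 17.5·34.5 − 13·18 = 369.7500; (r_i+r_j)·cross = 30.5·369.7500 = 11277.3750
edge 3: (13,34.5)→(7.5,21.5)  cross = 13·21.5 − 7.5·34.5 = 20.7500; (r_i+r_j)·cross = 20.5·20.7500 = 425.3750
Σcross = 151.2500 → A = |Σcross|/2 = 75.6250 mm²
Σ(r_i+r_j)·cross = 5752.5000 → first moment M = |Σ|/6 = 958.7500
R_c = M/A = 958.7500/75.6250 = 12.6777 mm
θ = 76° = 1.326450 rad
V = θ·R_c·A = 1.326450·12.6777·75.6250 = 1271.734 mm³

Volume = 1271.734 mm³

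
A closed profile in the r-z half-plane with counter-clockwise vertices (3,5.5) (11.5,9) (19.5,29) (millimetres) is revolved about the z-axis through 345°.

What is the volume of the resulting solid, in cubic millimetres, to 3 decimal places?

Profile (r,z), 3 vertices: (3,5.5) (11.5,9) (19.5,29)
edge 0: (3,5.5)→(11.5,9)  cross = 3·9 − 11.5·5.5 = -36.2500; (r_i+r_j)·cross = 14.5·-36.2500 = -525.6250
edge 1: (11.5,9)→(19.5,29)  cross = 11.5·29 − 19.5·9 = 158.0000; (r_i+r_j)·cross = 31·158.0000 = 4898.0000
edge 2: (19.5,29)→(3,5.5)  cross = 19.5·5.5 − 3·29 = 20.2500; (r_i+r_j)·cross = 22.5·20.2500 = 455.6250
Σcross = 142.0000 → A = |Σcross|/2 = 71.0000 mm²
Σ(r_i+r_j)·cross = 4828.0000 → first moment M = |Σ|/6 = 804.6667
R_c = M/A = 804.6667/71.0000 = 11.3333 mm
θ = 345° = 6.021386 rad
V = θ·R_c·A = 6.021386·11.3333·71.0000 = 4845.209 mm³

Volume = 4845.209 mm³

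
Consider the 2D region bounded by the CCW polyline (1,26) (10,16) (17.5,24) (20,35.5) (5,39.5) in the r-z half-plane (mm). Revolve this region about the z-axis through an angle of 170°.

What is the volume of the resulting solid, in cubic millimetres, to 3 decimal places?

Volume = 8588.834 mm³

Profile (r,z), 5 vertices: (1,26) (10,16) (17.5,24) (20,35.5) (5,39.5)
edge 0: (1,26)→(10,16)  cross = 1·16 − 10·26 = -244.0000; (r_i+r_j)·cross = 11·-244.0000 = -2684.0000
edge 1: (10,16)→(17.5,24)  cross = 10·24 − 17.5·16 = -40.0000; (r_i+r_j)·cross = 27.5·-40.0000 = -1100.0000
edge 2: (17.5,24)→(20,35.5)  cross = 17.5·35.5 − 20·24 = 141.2500; (r_i+r_j)·cross = 37.5·141.2500 = 5296.8750
edge 3: (20,35.5)→(5,39.5)  cross = 20·39.5 − 5·35.5 = 612.5000; (r_i+r_j)·cross = 25·612.5000 = 15312.5000
edge 4: (5,39.5)→(1,26)  cross = 5·26 − 1·39.5 = 90.5000; (r_i+r_j)·cross = 6·90.5000 = 543.0000
Σcross = 560.2500 → A = |Σcross|/2 = 280.1250 mm²
Σ(r_i+r_j)·cross = 17368.3750 → first moment M = |Σ|/6 = 2894.7292
R_c = M/A = 2894.7292/280.1250 = 10.3337 mm
θ = 170° = 2.967060 rad
V = θ·R_c·A = 2.967060·10.3337·280.1250 = 8588.834 mm³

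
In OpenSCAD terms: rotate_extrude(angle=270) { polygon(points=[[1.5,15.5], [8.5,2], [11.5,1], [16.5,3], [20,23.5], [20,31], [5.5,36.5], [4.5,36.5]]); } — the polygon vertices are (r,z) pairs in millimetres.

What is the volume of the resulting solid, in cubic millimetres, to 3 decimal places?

Volume = 24827.712 mm³

Profile (r,z), 8 vertices: (1.5,15.5) (8.5,2) (11.5,1) (16.5,3) (20,23.5) (20,31) (5.5,36.5) (4.5,36.5)
edge 0: (1.5,15.5)→(8.5,2)  cross = 1.5·2 − 8.5·15.5 = -128.7500; (r_i+r_j)·cross = 10·-128.7500 = -1287.5000
edge 1: (8.5,2)→(11.5,1)  cross = 8.5·1 − 11.5·2 = -14.5000; (r_i+r_j)·cross = 20·-14.5000 = -290.0000
edge 2: (11.5,1)→(16.5,3)  cross = 11.5·3 − 16.5·1 = 18.0000; (r_i+r_j)·cross = 28·18.0000 = 504.0000
edge 3: (16.5,3)→(20,23.5)  cross = 16.5·23.5 − 20·3 = 327.7500; (r_i+r_j)·cross = 36.5·327.7500 = 11962.8750
edge 4: (20,23.5)→(20,31)  cross = 20·31 − 20·23.5 = 150.0000; (r_i+r_j)·cross = 40·150.0000 = 6000.0000
edge 5: (20,31)→(5.5,36.5)  cross = 20·36.5 − 5.5·31 = 559.5000; (r_i+r_j)·cross = 25.5·559.5000 = 14267.2500
edge 6: (5.5,36.5)→(4.5,36.5)  cross = 5.5·36.5 − 4.5·36.5 = 36.5000; (r_i+r_j)·cross = 10·36.5000 = 365.0000
edge 7: (4.5,36.5)→(1.5,15.5)  cross = 4.5·15.5 − 1.5·36.5 = 15.0000; (r_i+r_j)·cross = 6·15.0000 = 90.0000
Σcross = 963.5000 → A = |Σcross|/2 = 481.7500 mm²
Σ(r_i+r_j)·cross = 31611.6250 → first moment M = |Σ|/6 = 5268.6042
R_c = M/A = 5268.6042/481.7500 = 10.9364 mm
θ = 270° = 4.712389 rad
V = θ·R_c·A = 4.712389·10.9364·481.7500 = 24827.712 mm³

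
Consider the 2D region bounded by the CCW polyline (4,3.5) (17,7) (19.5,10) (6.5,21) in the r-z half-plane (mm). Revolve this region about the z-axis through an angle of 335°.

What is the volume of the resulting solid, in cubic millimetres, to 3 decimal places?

Profile (r,z), 4 vertices: (4,3.5) (17,7) (19.5,10) (6.5,21)
edge 0: (4,3.5)→(17,7)  cross = 4·7 − 17·3.5 = -31.5000; (r_i+r_j)·cross = 21·-31.5000 = -661.5000
edge 1: (17,7)→(19.5,10)  cross = 17·10 − 19.5·7 = 33.5000; (r_i+r_j)·cross = 36.5·33.5000 = 1222.7500
edge 2: (19.5,10)→(6.5,21)  cross = 19.5·21 − 6.5·10 = 344.5000; (r_i+r_j)·cross = 26·344.5000 = 8957.0000
edge 3: (6.5,21)→(4,3.5)  cross = 6.5·3.5 − 4·21 = -61.2500; (r_i+r_j)·cross = 10.5·-61.2500 = -643.1250
Σcross = 285.2500 → A = |Σcross|/2 = 142.6250 mm²
Σ(r_i+r_j)·cross = 8875.1250 → first moment M = |Σ|/6 = 1479.1875
R_c = M/A = 1479.1875/142.6250 = 10.3712 mm
θ = 335° = 5.846853 rad
V = θ·R_c·A = 5.846853·10.3712·142.6250 = 8648.592 mm³

Volume = 8648.592 mm³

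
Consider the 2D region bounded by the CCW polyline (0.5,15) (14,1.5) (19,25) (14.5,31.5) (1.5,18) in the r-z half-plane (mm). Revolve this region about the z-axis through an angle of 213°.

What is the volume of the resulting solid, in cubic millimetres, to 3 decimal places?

Volume = 11727.868 mm³

Profile (r,z), 5 vertices: (0.5,15) (14,1.5) (19,25) (14.5,31.5) (1.5,18)
edge 0: (0.5,15)→(14,1.5)  cross = 0.5·1.5 − 14·15 = -209.2500; (r_i+r_j)·cross = 14.5·-209.2500 = -3034.1250
edge 1: (14,1.5)→(19,25)  cross = 14·25 − 19·1.5 = 321.5000; (r_i+r_j)·cross = 33·321.5000 = 10609.5000
edge 2: (19,25)→(14.5,31.5)  cross = 19·31.5 − 14.5·25 = 236.0000; (r_i+r_j)·cross = 33.5·236.0000 = 7906.0000
edge 3: (14.5,31.5)→(1.5,18)  cross = 14.5·18 − 1.5·31.5 = 213.7500; (r_i+r_j)·cross = 16·213.7500 = 3420.0000
edge 4: (1.5,18)→(0.5,15)  cross = 1.5·15 − 0.5·18 = 13.5000; (r_i+r_j)·cross = 2·13.5000 = 27.0000
Σcross = 575.5000 → A = |Σcross|/2 = 287.7500 mm²
Σ(r_i+r_j)·cross = 18928.3750 → first moment M = |Σ|/6 = 3154.7292
R_c = M/A = 3154.7292/287.7500 = 10.9634 mm
θ = 213° = 3.717551 rad
V = θ·R_c·A = 3.717551·10.9634·287.7500 = 11727.868 mm³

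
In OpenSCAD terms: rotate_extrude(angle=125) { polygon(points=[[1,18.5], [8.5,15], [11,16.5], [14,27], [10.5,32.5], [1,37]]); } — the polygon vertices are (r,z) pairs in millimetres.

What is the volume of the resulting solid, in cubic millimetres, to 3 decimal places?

Volume = 2936.062 mm³

Profile (r,z), 6 vertices: (1,18.5) (8.5,15) (11,16.5) (14,27) (10.5,32.5) (1,37)
edge 0: (1,18.5)→(8.5,15)  cross = 1·15 − 8.5·18.5 = -142.2500; (r_i+r_j)·cross = 9.5·-142.2500 = -1351.3750
edge 1: (8.5,15)→(11,16.5)  cross = 8.5·16.5 − 11·15 = -24.7500; (r_i+r_j)·cross = 19.5·-24.7500 = -482.6250
edge 2: (11,16.5)→(14,27)  cross = 11·27 − 14·16.5 = 66.0000; (r_i+r_j)·cross = 25·66.0000 = 1650.0000
edge 3: (14,27)→(10.5,32.5)  cross = 14·32.5 − 10.5·27 = 171.5000; (r_i+r_j)·cross = 24.5·171.5000 = 4201.7500
edge 4: (10.5,32.5)→(1,37)  cross = 10.5·37 − 1·32.5 = 356.0000; (r_i+r_j)·cross = 11.5·356.0000 = 4094.0000
edge 5: (1,37)→(1,18.5)  cross = 1·18.5 − 1·37 = -18.5000; (r_i+r_j)·cross = 2·-18.5000 = -37.0000
Σcross = 408.0000 → A = |Σcross|/2 = 204.0000 mm²
Σ(r_i+r_j)·cross = 8074.7500 → first moment M = |Σ|/6 = 1345.7917
R_c = M/A = 1345.7917/204.0000 = 6.5970 mm
θ = 125° = 2.181662 rad
V = θ·R_c·A = 2.181662·6.5970·204.0000 = 2936.062 mm³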